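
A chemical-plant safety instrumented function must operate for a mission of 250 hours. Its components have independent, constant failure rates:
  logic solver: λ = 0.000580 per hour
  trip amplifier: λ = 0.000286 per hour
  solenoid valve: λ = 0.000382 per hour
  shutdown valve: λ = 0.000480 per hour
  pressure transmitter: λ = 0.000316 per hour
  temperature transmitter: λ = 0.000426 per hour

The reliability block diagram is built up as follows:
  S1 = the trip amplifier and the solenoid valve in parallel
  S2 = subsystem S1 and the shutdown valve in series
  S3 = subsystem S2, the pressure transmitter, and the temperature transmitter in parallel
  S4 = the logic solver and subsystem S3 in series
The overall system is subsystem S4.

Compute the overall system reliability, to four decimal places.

0.8642

R(logic solver) = exp(−0.000580 × 250) = 0.865022
R(trip amplifier) = exp(−0.000286 × 250) = 0.930996
R(solenoid valve) = exp(−0.000382 × 250) = 0.908918
R(shutdown valve) = exp(−0.000480 × 250) = 0.886920
R(pressure transmitter) = exp(−0.000316 × 250) = 0.924040
R(temperature transmitter) = exp(−0.000426 × 250) = 0.898975
Parallel (trip amplifier and solenoid valve): 1 − (1 − 0.930996)(1 − 0.908918) = 0.993715
Series ([0.993715] and shutdown valve): 0.993715 × 0.886920 = 0.881346
Parallel ([0.881346], pressure transmitter, and temperature transmitter): 1 − (1 − 0.881346)(1 − 0.924040)(1 − 0.898975) = 0.999089
Series (logic solver and [0.999089]): 0.865022 × 0.999089 = 0.8642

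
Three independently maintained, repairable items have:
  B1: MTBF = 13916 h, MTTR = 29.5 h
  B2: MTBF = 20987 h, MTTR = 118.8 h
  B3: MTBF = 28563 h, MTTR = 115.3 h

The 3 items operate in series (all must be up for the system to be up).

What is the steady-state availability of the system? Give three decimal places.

0.988

A(B1) = MTBF/(MTBF+MTTR) = 13916/(13916+29.5) = 0.997885
A(B2) = MTBF/(MTBF+MTTR) = 20987/(20987+118.8) = 0.994371
A(B3) = MTBF/(MTBF+MTTR) = 28563/(28563+115.3) = 0.995980
Series availability: 0.997885 × 0.994371 × 0.995980 = 0.988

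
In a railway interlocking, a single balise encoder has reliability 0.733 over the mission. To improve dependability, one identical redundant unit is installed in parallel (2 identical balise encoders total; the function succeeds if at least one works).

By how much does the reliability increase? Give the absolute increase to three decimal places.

0.196

R_before = 0.733
R_after = 1 − (1 − 0.733)^2 = 0.929
ΔR = 0.929 − 0.733 = 0.196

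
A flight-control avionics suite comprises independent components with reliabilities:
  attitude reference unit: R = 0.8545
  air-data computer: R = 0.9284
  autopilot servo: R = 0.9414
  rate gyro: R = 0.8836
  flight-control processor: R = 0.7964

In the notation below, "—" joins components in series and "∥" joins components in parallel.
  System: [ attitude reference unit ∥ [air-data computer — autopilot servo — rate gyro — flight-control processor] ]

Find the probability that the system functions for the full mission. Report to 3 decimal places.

Series (air-data computer, autopilot servo, rate gyro, and flight-control processor): 0.92840 × 0.94140 × 0.88360 × 0.79640 = 0.61503
Parallel (attitude reference unit and [0.61503]): 1 − (1 − 0.85450)(1 − 0.61503) = 0.944

0.944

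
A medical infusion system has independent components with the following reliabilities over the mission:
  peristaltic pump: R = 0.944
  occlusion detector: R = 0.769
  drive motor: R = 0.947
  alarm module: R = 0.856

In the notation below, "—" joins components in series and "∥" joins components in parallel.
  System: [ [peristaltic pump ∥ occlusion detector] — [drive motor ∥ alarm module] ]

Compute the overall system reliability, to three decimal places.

0.980

Parallel (peristaltic pump and occlusion detector): 1 − (1 − 0.94400)(1 − 0.76900) = 0.98706
Parallel (drive motor and alarm module): 1 − (1 − 0.94700)(1 − 0.85600) = 0.99237
Series ([0.98706] and [0.99237]): 0.98706 × 0.99237 = 0.980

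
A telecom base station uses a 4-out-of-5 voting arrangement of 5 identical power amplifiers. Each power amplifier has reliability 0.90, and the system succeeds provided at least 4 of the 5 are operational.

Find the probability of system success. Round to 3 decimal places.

0.919

R = Σ_{i=4}^{5} C(5,i) p^i (1−p)^{5−i} with p = 0.90
C(5,4)·0.90^4·0.10^1 = 0.32805
C(5,5)·0.90^5·0.10^0 = 0.59049
Sum = 0.919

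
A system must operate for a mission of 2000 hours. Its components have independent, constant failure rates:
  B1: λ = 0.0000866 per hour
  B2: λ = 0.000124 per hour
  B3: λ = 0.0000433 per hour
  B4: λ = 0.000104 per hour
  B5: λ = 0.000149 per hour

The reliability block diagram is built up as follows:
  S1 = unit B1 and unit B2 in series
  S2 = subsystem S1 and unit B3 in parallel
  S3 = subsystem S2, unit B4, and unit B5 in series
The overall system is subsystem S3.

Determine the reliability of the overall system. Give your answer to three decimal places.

0.586

R(B1) = exp(−0.0000866 × 2000) = 0.84097
R(B2) = exp(−0.000124 × 2000) = 0.78036
R(B3) = exp(−0.0000433 × 2000) = 0.91704
R(B4) = exp(−0.000104 × 2000) = 0.81221
R(B5) = exp(−0.000149 × 2000) = 0.74230
Series (B1 and B2): 0.84097 × 0.78036 = 0.65626
Parallel ([0.65626] and B3): 1 − (1 − 0.65626)(1 − 0.91704) = 0.97148
Series ([0.97148], B4, and B5): 0.97148 × 0.81221 × 0.74230 = 0.586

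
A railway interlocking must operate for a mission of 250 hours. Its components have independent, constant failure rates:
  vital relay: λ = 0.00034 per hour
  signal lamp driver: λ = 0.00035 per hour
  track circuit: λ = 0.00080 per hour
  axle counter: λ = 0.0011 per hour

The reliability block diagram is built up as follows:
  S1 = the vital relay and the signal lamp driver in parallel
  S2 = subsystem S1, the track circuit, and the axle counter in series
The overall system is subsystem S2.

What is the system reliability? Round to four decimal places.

0.6176

R(vital relay) = exp(−0.00034 × 250) = 0.918512
R(signal lamp driver) = exp(−0.00035 × 250) = 0.916219
R(track circuit) = exp(−0.00080 × 250) = 0.818731
R(axle counter) = exp(−0.0011 × 250) = 0.759572
Parallel (vital relay and signal lamp driver): 1 − (1 − 0.918512)(1 − 0.916219) = 0.993173
Series ([0.993173], track circuit, and axle counter): 0.993173 × 0.818731 × 0.759572 = 0.6176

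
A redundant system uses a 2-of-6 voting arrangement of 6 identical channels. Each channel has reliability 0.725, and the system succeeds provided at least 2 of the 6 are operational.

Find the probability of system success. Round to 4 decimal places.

0.9927

R = Σ_{i=2}^{6} C(6,i) p^i (1−p)^{6−i} with p = 0.725
C(6,2)·0.725^2·0.275^4 = 0.045092
C(6,3)·0.725^3·0.275^3 = 0.158505
C(6,4)·0.725^4·0.275^2 = 0.313407
C(6,5)·0.725^5·0.275^1 = 0.330502
C(6,6)·0.725^6·0.275^0 = 0.145221
Sum = 0.9927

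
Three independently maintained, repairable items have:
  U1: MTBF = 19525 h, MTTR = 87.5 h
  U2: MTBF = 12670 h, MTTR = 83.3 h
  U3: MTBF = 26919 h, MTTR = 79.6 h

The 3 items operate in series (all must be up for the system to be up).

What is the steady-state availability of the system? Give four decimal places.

0.9861

A(U1) = MTBF/(MTBF+MTTR) = 19525/(19525+87.5) = 0.995539
A(U2) = MTBF/(MTBF+MTTR) = 12670/(12670+83.3) = 0.993468
A(U3) = MTBF/(MTBF+MTTR) = 26919/(26919+79.6) = 0.997052
Series availability: 0.995539 × 0.993468 × 0.997052 = 0.9861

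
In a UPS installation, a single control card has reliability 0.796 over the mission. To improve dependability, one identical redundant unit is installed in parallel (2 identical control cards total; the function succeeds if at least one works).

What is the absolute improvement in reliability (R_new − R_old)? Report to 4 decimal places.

0.1624

R_before = 0.796
R_after = 1 − (1 − 0.796)^2 = 0.9584
ΔR = 0.9584 − 0.796 = 0.1624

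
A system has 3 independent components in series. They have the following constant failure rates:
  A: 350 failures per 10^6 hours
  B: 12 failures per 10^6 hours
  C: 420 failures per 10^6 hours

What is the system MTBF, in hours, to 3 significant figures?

Series of exponential components: λ_sys = Σ λ_i
λ_sys = 0.00035 + 0.000012 + 0.00042 = 7.8200e-04 /h
MTBF = 1 / λ_sys = 1280 h

1280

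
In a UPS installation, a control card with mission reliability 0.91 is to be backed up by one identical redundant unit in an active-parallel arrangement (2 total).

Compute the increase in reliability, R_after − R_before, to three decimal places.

0.082

R_before = 0.91
R_after = 1 − (1 − 0.91)^2 = 0.992
ΔR = 0.992 − 0.91 = 0.082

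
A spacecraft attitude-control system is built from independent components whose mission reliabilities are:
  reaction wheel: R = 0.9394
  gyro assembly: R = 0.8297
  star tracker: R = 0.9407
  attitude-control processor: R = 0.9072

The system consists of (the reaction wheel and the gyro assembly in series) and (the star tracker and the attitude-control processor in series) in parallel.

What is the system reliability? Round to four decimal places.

0.9677

Series (reaction wheel and gyro assembly): 0.939400 × 0.829700 = 0.779420
Series (star tracker and attitude-control processor): 0.940700 × 0.907200 = 0.853403
Parallel ([0.779420] and [0.853403]): 1 − (1 − 0.779420)(1 − 0.853403) = 0.9677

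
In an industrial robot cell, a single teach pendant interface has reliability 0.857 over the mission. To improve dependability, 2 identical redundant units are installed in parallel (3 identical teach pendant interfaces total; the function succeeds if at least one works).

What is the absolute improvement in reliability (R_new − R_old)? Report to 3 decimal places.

0.140

R_before = 0.857
R_after = 1 − (1 − 0.857)^3 = 0.997
ΔR = 0.997 − 0.857 = 0.140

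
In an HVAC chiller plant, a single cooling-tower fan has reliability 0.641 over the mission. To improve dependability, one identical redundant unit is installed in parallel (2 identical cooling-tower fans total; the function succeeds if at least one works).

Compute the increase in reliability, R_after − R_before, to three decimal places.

R_before = 0.641
R_after = 1 − (1 − 0.641)^2 = 0.871
ΔR = 0.871 − 0.641 = 0.230

0.230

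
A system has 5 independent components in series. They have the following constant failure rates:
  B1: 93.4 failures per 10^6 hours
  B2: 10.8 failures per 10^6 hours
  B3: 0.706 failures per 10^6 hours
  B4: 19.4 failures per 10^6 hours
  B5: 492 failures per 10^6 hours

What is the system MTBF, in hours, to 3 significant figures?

1620

Series of exponential components: λ_sys = Σ λ_i
λ_sys = 0.0000934 + 0.0000108 + 0.000000706 + 0.0000194 + 0.000492 = 6.1631e-04 /h
MTBF = 1 / λ_sys = 1620 h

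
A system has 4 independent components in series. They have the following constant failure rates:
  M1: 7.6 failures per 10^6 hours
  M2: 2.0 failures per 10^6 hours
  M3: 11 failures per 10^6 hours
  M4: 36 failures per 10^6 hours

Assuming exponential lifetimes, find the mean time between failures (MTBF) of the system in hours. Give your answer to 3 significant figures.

17700

Series of exponential components: λ_sys = Σ λ_i
λ_sys = 0.0000076 + 0.0000020 + 0.000011 + 0.000036 = 5.6600e-05 /h
MTBF = 1 / λ_sys = 17700 h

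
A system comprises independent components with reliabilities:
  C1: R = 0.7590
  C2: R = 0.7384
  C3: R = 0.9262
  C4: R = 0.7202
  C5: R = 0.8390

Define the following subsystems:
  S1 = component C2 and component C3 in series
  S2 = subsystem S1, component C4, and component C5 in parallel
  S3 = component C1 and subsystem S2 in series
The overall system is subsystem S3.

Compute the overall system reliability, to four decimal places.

Series (C2 and C3): 0.738400 × 0.926200 = 0.683906
Parallel ([0.683906], C4, and C5): 1 − (1 − 0.683906)(1 − 0.720200)(1 − 0.839000) = 0.985761
Series (C1 and [0.985761]): 0.759000 × 0.985761 = 0.7482

0.7482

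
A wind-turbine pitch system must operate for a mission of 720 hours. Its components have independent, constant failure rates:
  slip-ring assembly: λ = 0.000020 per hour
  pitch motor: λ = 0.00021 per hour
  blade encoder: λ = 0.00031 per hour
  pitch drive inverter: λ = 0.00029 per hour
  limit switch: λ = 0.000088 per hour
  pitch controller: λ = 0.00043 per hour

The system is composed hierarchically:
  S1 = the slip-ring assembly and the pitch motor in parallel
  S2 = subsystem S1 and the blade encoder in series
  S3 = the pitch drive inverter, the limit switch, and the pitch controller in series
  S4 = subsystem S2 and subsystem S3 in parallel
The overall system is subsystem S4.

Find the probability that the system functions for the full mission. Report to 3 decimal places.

0.911

R(slip-ring assembly) = exp(−0.000020 × 720) = 0.98570
R(pitch motor) = exp(−0.00021 × 720) = 0.85968
R(blade encoder) = exp(−0.00031 × 720) = 0.79995
R(pitch drive inverter) = exp(−0.00029 × 720) = 0.81156
R(limit switch) = exp(−0.000088 × 720) = 0.93861
R(pitch controller) = exp(−0.00043 × 720) = 0.73374
Parallel (slip-ring assembly and pitch motor): 1 − (1 − 0.98570)(1 − 0.85968) = 0.99799
Series ([0.99799] and blade encoder): 0.99799 × 0.79995 = 0.79834
Series (pitch drive inverter, limit switch, and pitch controller): 0.81156 × 0.93861 × 0.73374 = 0.55892
Parallel ([0.79834] and [0.55892]): 1 − (1 − 0.79834)(1 − 0.55892) = 0.911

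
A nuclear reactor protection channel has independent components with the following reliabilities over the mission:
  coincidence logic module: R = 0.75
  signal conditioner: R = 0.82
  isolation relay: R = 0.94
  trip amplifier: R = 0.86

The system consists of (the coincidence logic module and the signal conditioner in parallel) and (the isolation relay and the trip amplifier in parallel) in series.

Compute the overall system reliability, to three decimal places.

Parallel (coincidence logic module and signal conditioner): 1 − (1 − 0.75000)(1 − 0.82000) = 0.95500
Parallel (isolation relay and trip amplifier): 1 − (1 − 0.94000)(1 − 0.86000) = 0.99160
Series ([0.95500] and [0.99160]): 0.95500 × 0.99160 = 0.947

0.947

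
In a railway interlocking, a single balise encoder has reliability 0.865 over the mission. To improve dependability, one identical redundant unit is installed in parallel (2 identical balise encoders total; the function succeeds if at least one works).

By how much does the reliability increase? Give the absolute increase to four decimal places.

R_before = 0.865
R_after = 1 − (1 − 0.865)^2 = 0.9818
ΔR = 0.9818 − 0.865 = 0.1168

0.1168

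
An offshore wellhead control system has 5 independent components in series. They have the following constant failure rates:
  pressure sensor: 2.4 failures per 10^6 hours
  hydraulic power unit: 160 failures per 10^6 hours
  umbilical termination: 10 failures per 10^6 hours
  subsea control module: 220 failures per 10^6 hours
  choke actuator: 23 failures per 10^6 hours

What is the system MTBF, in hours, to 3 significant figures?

2410

Series of exponential components: λ_sys = Σ λ_i
λ_sys = 0.0000024 + 0.00016 + 0.000010 + 0.00022 + 0.000023 = 4.1540e-04 /h
MTBF = 1 / λ_sys = 2410 h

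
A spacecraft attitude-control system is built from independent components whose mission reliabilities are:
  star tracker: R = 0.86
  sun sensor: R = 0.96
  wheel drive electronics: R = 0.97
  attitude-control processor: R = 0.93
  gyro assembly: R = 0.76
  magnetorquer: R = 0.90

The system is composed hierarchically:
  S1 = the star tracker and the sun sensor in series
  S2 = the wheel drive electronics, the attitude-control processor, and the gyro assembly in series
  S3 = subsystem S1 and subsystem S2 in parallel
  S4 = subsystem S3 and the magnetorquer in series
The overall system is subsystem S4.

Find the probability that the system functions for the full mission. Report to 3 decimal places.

Series (star tracker and sun sensor): 0.86000 × 0.96000 = 0.82560
Series (wheel drive electronics, attitude-control processor, and gyro assembly): 0.97000 × 0.93000 × 0.76000 = 0.68560
Parallel ([0.82560] and [0.68560]): 1 − (1 − 0.82560)(1 − 0.68560) = 0.94517
Series ([0.94517] and magnetorquer): 0.94517 × 0.90000 = 0.851

0.851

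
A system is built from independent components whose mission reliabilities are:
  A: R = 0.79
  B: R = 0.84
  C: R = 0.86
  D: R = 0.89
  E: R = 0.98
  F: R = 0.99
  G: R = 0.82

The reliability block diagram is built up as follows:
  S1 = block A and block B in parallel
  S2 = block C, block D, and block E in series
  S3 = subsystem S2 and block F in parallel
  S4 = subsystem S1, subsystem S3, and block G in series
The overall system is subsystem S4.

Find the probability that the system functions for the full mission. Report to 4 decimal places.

0.7905

Parallel (A and B): 1 − (1 − 0.790000)(1 − 0.840000) = 0.966400
Series (C, D, and E): 0.860000 × 0.890000 × 0.980000 = 0.750092
Parallel ([0.750092] and F): 1 − (1 − 0.750092)(1 − 0.990000) = 0.997501
Series ([0.966400], [0.997501], and G): 0.966400 × 0.997501 × 0.820000 = 0.7905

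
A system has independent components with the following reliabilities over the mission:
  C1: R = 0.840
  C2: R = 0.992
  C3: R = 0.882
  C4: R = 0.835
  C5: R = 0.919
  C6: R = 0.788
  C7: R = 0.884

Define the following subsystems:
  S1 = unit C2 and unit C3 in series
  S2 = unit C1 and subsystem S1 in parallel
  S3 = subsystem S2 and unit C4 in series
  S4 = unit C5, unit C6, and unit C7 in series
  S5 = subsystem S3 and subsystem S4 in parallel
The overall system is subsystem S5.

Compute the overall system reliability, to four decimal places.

Series (C2 and C3): 0.992000 × 0.882000 = 0.874944
Parallel (C1 and [0.874944]): 1 − (1 − 0.840000)(1 − 0.874944) = 0.979991
Series ([0.979991] and C4): 0.979991 × 0.835000 = 0.818292
Series (C5, C6, and C7): 0.919000 × 0.788000 × 0.884000 = 0.640168
Parallel ([0.818292] and [0.640168]): 1 − (1 − 0.818292)(1 − 0.640168) = 0.9346

0.9346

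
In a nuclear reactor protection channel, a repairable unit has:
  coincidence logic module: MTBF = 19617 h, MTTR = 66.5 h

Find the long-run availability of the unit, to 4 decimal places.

A(coincidence logic module) = MTBF/(MTBF+MTTR) = 19617/(19617+66.5) = 0.9966

0.9966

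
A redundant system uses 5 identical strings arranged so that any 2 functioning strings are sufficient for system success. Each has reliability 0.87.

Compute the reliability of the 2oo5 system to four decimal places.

R = Σ_{i=2}^{5} C(5,i) p^i (1−p)^{5−i} with p = 0.87
C(5,2)·0.87^2·0.13^3 = 0.016629
C(5,3)·0.87^3·0.13^2 = 0.111287
C(5,4)·0.87^4·0.13^1 = 0.372383
C(5,5)·0.87^5·0.13^0 = 0.498421
Sum = 0.9987

0.9987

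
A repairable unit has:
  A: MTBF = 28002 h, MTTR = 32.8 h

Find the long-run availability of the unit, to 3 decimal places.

A(A) = MTBF/(MTBF+MTTR) = 28002/(28002+32.8) = 0.999

0.999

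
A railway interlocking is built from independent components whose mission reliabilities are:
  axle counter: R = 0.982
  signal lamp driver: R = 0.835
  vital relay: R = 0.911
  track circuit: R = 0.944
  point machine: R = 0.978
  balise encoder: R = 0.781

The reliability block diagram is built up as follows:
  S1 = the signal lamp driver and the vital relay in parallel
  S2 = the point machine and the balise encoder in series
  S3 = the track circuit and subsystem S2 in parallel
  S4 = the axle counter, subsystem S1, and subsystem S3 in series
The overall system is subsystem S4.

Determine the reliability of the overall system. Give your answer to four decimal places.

0.9548

Parallel (signal lamp driver and vital relay): 1 − (1 − 0.835000)(1 − 0.911000) = 0.985315
Series (point machine and balise encoder): 0.978000 × 0.781000 = 0.763818
Parallel (track circuit and [0.763818]): 1 − (1 − 0.944000)(1 − 0.763818) = 0.986774
Series (axle counter, [0.985315], and [0.986774]): 0.982000 × 0.985315 × 0.986774 = 0.9548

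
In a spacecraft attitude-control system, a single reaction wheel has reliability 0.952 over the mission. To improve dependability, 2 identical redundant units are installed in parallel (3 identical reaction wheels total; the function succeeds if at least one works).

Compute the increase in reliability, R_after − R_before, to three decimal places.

R_before = 0.952
R_after = 1 − (1 − 0.952)^3 = 1.000
ΔR = 1.000 − 0.952 = 0.048

0.048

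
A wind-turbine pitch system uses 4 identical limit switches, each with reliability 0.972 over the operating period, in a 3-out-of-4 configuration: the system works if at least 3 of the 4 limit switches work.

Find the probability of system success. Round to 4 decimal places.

R = Σ_{i=3}^{4} C(4,i) p^i (1−p)^{4−i} with p = 0.972
C(4,3)·0.972^3·0.028^1 = 0.102853
C(4,4)·0.972^4·0.028^0 = 0.892617
Sum = 0.9955

0.9955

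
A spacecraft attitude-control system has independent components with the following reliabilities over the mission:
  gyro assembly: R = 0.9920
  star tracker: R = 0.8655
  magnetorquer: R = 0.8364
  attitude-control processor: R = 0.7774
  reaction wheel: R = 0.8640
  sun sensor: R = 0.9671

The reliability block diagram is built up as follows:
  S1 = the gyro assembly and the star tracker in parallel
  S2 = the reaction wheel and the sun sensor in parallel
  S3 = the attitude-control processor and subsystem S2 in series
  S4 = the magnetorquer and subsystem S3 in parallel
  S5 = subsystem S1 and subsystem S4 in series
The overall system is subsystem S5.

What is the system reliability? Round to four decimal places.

0.9620

Parallel (gyro assembly and star tracker): 1 − (1 − 0.992000)(1 − 0.865500) = 0.998924
Parallel (reaction wheel and sun sensor): 1 − (1 − 0.864000)(1 − 0.967100) = 0.995526
Series (attitude-control processor and [0.995526]): 0.777400 × 0.995526 = 0.773922
Parallel (magnetorquer and [0.773922]): 1 − (1 − 0.836400)(1 − 0.773922) = 0.963014
Series ([0.998924] and [0.963014]): 0.998924 × 0.963014 = 0.9620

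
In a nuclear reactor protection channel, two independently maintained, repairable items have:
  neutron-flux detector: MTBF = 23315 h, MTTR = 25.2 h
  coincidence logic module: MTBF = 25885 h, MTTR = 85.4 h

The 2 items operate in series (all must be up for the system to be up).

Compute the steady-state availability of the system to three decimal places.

0.996

A(neutron-flux detector) = MTBF/(MTBF+MTTR) = 23315/(23315+25.2) = 0.998920
A(coincidence logic module) = MTBF/(MTBF+MTTR) = 25885/(25885+85.4) = 0.996712
Series availability: 0.998920 × 0.996712 = 0.996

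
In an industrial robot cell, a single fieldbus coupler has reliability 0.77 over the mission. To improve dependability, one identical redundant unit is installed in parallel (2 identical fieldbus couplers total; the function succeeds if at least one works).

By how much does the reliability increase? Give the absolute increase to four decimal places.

0.1771

R_before = 0.77
R_after = 1 − (1 − 0.77)^2 = 0.9471
ΔR = 0.9471 − 0.77 = 0.1771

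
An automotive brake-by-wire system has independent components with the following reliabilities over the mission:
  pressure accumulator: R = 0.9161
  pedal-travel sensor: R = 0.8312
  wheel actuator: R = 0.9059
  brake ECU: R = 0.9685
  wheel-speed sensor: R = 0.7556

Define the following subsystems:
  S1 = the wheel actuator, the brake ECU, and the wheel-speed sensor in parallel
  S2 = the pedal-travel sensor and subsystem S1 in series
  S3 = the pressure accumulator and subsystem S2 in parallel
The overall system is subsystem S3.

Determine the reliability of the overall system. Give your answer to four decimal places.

Parallel (wheel actuator, brake ECU, and wheel-speed sensor): 1 − (1 − 0.905900)(1 − 0.968500)(1 − 0.755600) = 0.999276
Series (pedal-travel sensor and [0.999276]): 0.831200 × 0.999276 = 0.830598
Parallel (pressure accumulator and [0.830598]): 1 − (1 − 0.916100)(1 − 0.830598) = 0.9858

0.9858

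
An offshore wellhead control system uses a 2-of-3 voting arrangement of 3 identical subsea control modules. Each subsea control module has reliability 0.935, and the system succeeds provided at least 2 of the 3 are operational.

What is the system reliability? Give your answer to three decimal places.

R = Σ_{i=2}^{3} C(3,i) p^i (1−p)^{3−i} with p = 0.935
C(3,2)·0.935^2·0.065^1 = 0.17047
C(3,3)·0.935^3·0.065^0 = 0.81740
Sum = 0.988

0.988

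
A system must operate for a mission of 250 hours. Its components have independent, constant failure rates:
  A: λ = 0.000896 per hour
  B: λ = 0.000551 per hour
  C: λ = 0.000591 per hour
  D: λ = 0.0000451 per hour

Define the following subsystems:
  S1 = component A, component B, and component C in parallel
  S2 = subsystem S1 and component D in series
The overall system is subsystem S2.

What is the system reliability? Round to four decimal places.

0.9853

R(A) = exp(−0.000896 × 250) = 0.799315
R(B) = exp(−0.000551 × 250) = 0.871316
R(C) = exp(−0.000591 × 250) = 0.862647
R(D) = exp(−0.0000451 × 250) = 0.988788
Parallel (A, B, and C): 1 − (1 − 0.799315)(1 − 0.871316)(1 − 0.862647) = 0.996453
Series ([0.996453] and D): 0.996453 × 0.988788 = 0.9853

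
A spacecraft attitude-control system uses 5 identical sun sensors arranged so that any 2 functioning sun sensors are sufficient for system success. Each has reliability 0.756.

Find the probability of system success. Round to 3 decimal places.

0.986

R = Σ_{i=2}^{5} C(5,i) p^i (1−p)^{5−i} with p = 0.756
C(5,2)·0.756^2·0.244^3 = 0.08303
C(5,3)·0.756^3·0.244^2 = 0.25724
C(5,4)·0.756^4·0.244^1 = 0.39852
C(5,5)·0.756^5·0.244^0 = 0.24695
Sum = 0.986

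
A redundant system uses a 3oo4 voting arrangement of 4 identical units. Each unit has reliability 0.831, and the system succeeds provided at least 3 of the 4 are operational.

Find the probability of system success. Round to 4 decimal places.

R = Σ_{i=3}^{4} C(4,i) p^i (1−p)^{4−i} with p = 0.831
C(4,3)·0.831^3·0.169^1 = 0.387927
C(4,4)·0.831^4·0.169^0 = 0.476874
Sum = 0.8648

0.8648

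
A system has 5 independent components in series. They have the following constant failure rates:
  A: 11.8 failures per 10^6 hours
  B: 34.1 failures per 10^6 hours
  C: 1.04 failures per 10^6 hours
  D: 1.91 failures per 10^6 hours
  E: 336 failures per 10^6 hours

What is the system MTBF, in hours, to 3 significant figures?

Series of exponential components: λ_sys = Σ λ_i
λ_sys = 0.0000118 + 0.0000341 + 0.00000104 + 0.00000191 + 0.000336 = 3.8485e-04 /h
MTBF = 1 / λ_sys = 2600 h

2600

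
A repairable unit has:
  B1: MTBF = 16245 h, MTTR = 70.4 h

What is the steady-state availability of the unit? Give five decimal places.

A(B1) = MTBF/(MTBF+MTTR) = 16245/(16245+70.4) = 0.99569

0.99569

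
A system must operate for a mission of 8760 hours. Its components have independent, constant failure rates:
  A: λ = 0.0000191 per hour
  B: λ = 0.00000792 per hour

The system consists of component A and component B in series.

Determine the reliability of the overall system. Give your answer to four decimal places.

R(A) = exp(−0.0000191 × 8760) = 0.845932
R(B) = exp(−0.00000792 × 8760) = 0.932973
Series (A and B): 0.845932 × 0.932973 = 0.7892

0.7892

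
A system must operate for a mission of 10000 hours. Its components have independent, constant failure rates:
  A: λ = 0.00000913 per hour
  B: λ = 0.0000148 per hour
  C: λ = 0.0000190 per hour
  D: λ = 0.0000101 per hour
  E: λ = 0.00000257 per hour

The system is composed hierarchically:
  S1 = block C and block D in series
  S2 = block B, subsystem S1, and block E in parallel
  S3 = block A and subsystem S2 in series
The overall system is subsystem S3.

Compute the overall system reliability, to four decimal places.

R(A) = exp(−0.00000913 × 10000) = 0.912744
R(B) = exp(−0.0000148 × 10000) = 0.862431
R(C) = exp(−0.0000190 × 10000) = 0.826959
R(D) = exp(−0.0000101 × 10000) = 0.903933
R(E) = exp(−0.00000257 × 10000) = 0.974627
Series (C and D): 0.826959 × 0.903933 = 0.747516
Parallel (B, [0.747516], and E): 1 − (1 − 0.862431)(1 − 0.747516)(1 − 0.974627) = 0.999119
Series (A and [0.999119]): 0.912744 × 0.999119 = 0.9119

0.9119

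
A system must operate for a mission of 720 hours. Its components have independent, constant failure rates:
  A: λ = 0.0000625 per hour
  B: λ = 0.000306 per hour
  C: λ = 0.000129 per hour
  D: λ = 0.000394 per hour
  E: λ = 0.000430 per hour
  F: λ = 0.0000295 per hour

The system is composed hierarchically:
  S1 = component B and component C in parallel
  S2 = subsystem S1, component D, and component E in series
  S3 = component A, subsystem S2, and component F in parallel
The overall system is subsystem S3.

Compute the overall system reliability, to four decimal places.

R(A) = exp(−0.0000625 × 720) = 0.955997
R(B) = exp(−0.000306 × 720) = 0.802262
R(C) = exp(−0.000129 × 720) = 0.911303
R(D) = exp(−0.000394 × 720) = 0.753008
R(E) = exp(−0.000430 × 720) = 0.733740
R(F) = exp(−0.0000295 × 720) = 0.978984
Parallel (B and C): 1 − (1 − 0.802262)(1 − 0.911303) = 0.982461
Series ([0.982461], D, and E): 0.982461 × 0.753008 × 0.733740 = 0.542822
Parallel (A, [0.542822], and F): 1 − (1 − 0.955997)(1 − 0.542822)(1 − 0.978984) = 0.9996

0.9996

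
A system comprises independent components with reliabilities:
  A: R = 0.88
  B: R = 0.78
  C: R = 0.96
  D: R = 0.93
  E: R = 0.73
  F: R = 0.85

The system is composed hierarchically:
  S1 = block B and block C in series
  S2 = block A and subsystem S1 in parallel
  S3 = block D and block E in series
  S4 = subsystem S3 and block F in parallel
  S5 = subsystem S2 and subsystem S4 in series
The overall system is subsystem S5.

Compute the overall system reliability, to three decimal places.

Series (B and C): 0.78000 × 0.96000 = 0.74880
Parallel (A and [0.74880]): 1 − (1 − 0.88000)(1 − 0.74880) = 0.96986
Series (D and E): 0.93000 × 0.73000 = 0.67890
Parallel ([0.67890] and F): 1 − (1 − 0.67890)(1 − 0.85000) = 0.95184
Series ([0.96986] and [0.95184]): 0.96986 × 0.95184 = 0.923

0.923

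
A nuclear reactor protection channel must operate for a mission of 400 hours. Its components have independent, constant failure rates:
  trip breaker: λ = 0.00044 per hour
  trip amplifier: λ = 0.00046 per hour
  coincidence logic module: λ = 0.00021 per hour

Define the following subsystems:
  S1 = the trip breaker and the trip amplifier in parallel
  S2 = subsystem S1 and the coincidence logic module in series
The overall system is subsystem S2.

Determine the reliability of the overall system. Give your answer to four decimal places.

0.8945

R(trip breaker) = exp(−0.00044 × 400) = 0.838618
R(trip amplifier) = exp(−0.00046 × 400) = 0.831936
R(coincidence logic module) = exp(−0.00021 × 400) = 0.919431
Parallel (trip breaker and trip amplifier): 1 − (1 − 0.838618)(1 − 0.831936) = 0.972877
Series ([0.972877] and coincidence logic module): 0.972877 × 0.919431 = 0.8945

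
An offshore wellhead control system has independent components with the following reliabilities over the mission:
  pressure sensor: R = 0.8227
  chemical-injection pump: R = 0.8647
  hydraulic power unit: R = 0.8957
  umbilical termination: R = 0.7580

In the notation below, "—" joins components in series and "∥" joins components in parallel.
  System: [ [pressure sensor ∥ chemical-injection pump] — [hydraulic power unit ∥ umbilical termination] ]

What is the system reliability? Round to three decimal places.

0.951

Parallel (pressure sensor and chemical-injection pump): 1 − (1 − 0.82270)(1 − 0.86470) = 0.97601
Parallel (hydraulic power unit and umbilical termination): 1 − (1 − 0.89570)(1 − 0.75800) = 0.97476
Series ([0.97601] and [0.97476]): 0.97601 × 0.97476 = 0.951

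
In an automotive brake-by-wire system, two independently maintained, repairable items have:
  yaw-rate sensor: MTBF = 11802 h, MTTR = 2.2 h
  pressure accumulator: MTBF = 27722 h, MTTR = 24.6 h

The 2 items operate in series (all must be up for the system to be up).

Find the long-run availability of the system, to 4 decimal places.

A(yaw-rate sensor) = MTBF/(MTBF+MTTR) = 11802/(11802+2.2) = 0.999814
A(pressure accumulator) = MTBF/(MTBF+MTTR) = 27722/(27722+24.6) = 0.999113
Series availability: 0.999814 × 0.999113 = 0.9989

0.9989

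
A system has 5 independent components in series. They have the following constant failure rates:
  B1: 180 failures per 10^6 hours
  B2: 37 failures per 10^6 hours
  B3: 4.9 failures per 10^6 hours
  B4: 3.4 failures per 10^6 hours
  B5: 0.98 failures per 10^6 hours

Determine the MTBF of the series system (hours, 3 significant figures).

4420

Series of exponential components: λ_sys = Σ λ_i
λ_sys = 0.00018 + 0.000037 + 0.0000049 + 0.0000034 + 0.00000098 = 2.2628e-04 /h
MTBF = 1 / λ_sys = 4420 h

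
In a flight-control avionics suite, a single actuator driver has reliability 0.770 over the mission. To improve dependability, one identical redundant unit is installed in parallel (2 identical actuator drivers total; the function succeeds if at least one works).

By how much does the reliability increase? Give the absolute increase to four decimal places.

0.1771

R_before = 0.770
R_after = 1 − (1 − 0.770)^2 = 0.9471
ΔR = 0.9471 − 0.770 = 0.1771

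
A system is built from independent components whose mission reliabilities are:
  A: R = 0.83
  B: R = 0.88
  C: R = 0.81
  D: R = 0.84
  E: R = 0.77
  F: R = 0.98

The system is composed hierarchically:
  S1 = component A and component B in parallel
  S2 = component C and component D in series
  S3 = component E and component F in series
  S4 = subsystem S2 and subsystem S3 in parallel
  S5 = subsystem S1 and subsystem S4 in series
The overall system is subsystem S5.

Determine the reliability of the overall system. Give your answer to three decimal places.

Parallel (A and B): 1 − (1 − 0.83000)(1 − 0.88000) = 0.97960
Series (C and D): 0.81000 × 0.84000 = 0.68040
Series (E and F): 0.77000 × 0.98000 = 0.75460
Parallel ([0.68040] and [0.75460]): 1 − (1 − 0.68040)(1 − 0.75460) = 0.92157
Series ([0.97960] and [0.92157]): 0.97960 × 0.92157 = 0.903

0.903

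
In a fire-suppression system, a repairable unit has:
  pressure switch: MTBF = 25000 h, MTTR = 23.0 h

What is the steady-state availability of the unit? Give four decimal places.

A(pressure switch) = MTBF/(MTBF+MTTR) = 25000/(25000+23.0) = 0.9991

0.9991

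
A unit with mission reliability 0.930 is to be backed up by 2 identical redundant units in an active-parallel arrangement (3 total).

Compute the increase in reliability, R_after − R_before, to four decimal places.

R_before = 0.930
R_after = 1 − (1 − 0.930)^3 = 0.9997
ΔR = 0.9997 − 0.930 = 0.0697

0.0697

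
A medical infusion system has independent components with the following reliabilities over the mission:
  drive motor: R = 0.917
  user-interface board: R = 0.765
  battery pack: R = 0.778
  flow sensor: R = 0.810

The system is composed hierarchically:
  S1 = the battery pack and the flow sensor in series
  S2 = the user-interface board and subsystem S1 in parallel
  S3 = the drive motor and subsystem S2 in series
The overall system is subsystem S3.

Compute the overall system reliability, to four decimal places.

0.8373

Series (battery pack and flow sensor): 0.778000 × 0.810000 = 0.630180
Parallel (user-interface board and [0.630180]): 1 − (1 − 0.765000)(1 − 0.630180) = 0.913092
Series (drive motor and [0.913092]): 0.917000 × 0.913092 = 0.8373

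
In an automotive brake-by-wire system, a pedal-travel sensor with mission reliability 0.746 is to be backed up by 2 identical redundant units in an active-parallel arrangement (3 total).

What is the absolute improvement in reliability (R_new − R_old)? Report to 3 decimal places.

0.238

R_before = 0.746
R_after = 1 − (1 − 0.746)^3 = 0.984
ΔR = 0.984 − 0.746 = 0.238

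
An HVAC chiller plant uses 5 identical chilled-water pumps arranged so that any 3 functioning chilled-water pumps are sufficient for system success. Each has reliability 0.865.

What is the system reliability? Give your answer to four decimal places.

0.9801

R = Σ_{i=3}^{5} C(5,i) p^i (1−p)^{5−i} with p = 0.865
C(5,3)·0.865^3·0.135^2 = 0.117955
C(5,4)·0.865^4·0.135^1 = 0.377892
C(5,5)·0.865^5·0.135^0 = 0.484262
Sum = 0.9801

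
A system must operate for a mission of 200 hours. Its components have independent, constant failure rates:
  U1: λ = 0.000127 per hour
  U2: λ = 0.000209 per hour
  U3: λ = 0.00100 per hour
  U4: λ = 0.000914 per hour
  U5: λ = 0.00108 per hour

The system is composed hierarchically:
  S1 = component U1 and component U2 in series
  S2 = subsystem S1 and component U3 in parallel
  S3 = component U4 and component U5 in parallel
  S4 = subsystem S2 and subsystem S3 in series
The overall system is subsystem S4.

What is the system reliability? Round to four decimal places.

R(U1) = exp(−0.000127 × 200) = 0.974920
R(U2) = exp(−0.000209 × 200) = 0.959062
R(U3) = exp(−0.00100 × 200) = 0.818731
R(U4) = exp(−0.000914 × 200) = 0.832935
R(U5) = exp(−0.00108 × 200) = 0.805735
Series (U1 and U2): 0.974920 × 0.959062 = 0.935009
Parallel ([0.935009] and U3): 1 − (1 − 0.935009)(1 − 0.818731) = 0.988219
Parallel (U4 and U5): 1 − (1 − 0.832935)(1 − 0.805735) = 0.967545
Series ([0.988219] and [0.967545]): 0.988219 × 0.967545 = 0.9561

0.9561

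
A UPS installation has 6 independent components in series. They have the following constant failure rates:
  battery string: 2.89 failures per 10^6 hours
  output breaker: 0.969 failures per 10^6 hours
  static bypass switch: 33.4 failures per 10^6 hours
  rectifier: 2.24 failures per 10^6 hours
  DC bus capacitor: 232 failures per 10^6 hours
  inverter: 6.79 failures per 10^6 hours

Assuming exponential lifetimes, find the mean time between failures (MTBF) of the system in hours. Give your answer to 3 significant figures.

Series of exponential components: λ_sys = Σ λ_i
λ_sys = 0.00000289 + 0.000000969 + 0.0000334 + 0.00000224 + 0.000232 + 0.00000679 = 2.7829e-04 /h
MTBF = 1 / λ_sys = 3590 h

3590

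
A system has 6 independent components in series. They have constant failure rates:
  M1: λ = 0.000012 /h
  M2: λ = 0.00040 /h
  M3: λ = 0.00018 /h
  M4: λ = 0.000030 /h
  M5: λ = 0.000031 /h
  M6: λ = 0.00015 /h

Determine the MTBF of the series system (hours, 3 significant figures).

1250

Series of exponential components: λ_sys = Σ λ_i
λ_sys = 0.000012 + 0.00040 + 0.00018 + 0.000030 + 0.000031 + 0.00015 = 8.0300e-04 /h
MTBF = 1 / λ_sys = 1250 h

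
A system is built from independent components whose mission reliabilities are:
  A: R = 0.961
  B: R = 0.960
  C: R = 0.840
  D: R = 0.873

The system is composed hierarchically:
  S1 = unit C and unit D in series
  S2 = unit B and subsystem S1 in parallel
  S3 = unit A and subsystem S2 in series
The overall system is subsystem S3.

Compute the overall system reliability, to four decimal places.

Series (C and D): 0.840000 × 0.873000 = 0.733320
Parallel (B and [0.733320]): 1 − (1 − 0.960000)(1 − 0.733320) = 0.989333
Series (A and [0.989333]): 0.961000 × 0.989333 = 0.9507

0.9507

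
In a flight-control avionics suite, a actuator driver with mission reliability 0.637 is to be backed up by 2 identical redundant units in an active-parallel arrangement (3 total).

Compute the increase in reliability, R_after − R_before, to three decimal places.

0.315

R_before = 0.637
R_after = 1 − (1 − 0.637)^3 = 0.952
ΔR = 0.952 − 0.637 = 0.315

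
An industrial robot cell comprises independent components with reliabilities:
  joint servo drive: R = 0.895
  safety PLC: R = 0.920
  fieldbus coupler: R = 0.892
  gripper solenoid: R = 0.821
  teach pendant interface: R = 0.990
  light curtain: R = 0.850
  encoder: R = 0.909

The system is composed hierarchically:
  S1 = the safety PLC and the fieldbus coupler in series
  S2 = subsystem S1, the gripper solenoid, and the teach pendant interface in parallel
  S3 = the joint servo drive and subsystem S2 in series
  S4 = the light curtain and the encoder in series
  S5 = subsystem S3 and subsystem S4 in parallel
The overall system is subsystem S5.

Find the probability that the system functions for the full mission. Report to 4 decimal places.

0.9761

Series (safety PLC and fieldbus coupler): 0.920000 × 0.892000 = 0.820640
Parallel ([0.820640], gripper solenoid, and teach pendant interface): 1 − (1 − 0.820640)(1 − 0.821000)(1 − 0.990000) = 0.999679
Series (joint servo drive and [0.999679]): 0.895000 × 0.999679 = 0.894713
Series (light curtain and encoder): 0.850000 × 0.909000 = 0.772650
Parallel ([0.894713] and [0.772650]): 1 − (1 − 0.894713)(1 − 0.772650) = 0.9761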